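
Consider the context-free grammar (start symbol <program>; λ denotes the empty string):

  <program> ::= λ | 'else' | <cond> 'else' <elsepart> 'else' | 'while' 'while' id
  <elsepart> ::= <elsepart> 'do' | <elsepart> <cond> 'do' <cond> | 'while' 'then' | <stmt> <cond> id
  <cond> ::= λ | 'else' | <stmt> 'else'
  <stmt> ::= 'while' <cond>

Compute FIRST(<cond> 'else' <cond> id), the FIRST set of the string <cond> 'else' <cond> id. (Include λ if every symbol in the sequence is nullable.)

Add FIRST(<cond>)\{λ} = { 'else', 'while' }; <cond> is nullable, continue.
'else' is a terminal; add {'else'} and stop.

{ 'else', 'while' }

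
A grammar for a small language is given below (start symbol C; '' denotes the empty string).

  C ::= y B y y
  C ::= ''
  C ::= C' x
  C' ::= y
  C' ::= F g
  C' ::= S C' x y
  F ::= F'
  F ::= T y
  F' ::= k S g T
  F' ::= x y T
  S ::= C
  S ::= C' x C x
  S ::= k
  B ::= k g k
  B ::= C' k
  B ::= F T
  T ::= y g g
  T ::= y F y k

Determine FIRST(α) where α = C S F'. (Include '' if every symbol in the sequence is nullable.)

{ k, x, y }

Add FIRST(C)\{''} = { k, x, y }; C is nullable, continue.
Add FIRST(S)\{''} = { k, x, y }; S is nullable, continue.
Add FIRST(F') = { k, x }; F' is not nullable, stop.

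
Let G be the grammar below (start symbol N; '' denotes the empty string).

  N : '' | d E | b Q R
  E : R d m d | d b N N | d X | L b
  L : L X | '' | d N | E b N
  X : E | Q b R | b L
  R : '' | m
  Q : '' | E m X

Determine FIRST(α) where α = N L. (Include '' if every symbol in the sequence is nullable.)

Add FIRST(N)\{''} = { b, d }; N is nullable, continue.
Add FIRST(L)\{''} = { b, d, m }; L is nullable, continue.
Every symbol is nullable, so include ''.

{ b, d, m, '' }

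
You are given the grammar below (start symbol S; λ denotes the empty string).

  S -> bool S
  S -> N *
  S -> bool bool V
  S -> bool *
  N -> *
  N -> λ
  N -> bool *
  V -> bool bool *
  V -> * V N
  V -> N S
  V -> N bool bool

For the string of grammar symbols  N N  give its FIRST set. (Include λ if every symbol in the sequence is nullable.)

{ *, bool, λ }

Add FIRST(N)\{λ} = { *, bool }; N is nullable, continue.
Add FIRST(N)\{λ} = { *, bool }; N is nullable, continue.
Every symbol is nullable, so include λ.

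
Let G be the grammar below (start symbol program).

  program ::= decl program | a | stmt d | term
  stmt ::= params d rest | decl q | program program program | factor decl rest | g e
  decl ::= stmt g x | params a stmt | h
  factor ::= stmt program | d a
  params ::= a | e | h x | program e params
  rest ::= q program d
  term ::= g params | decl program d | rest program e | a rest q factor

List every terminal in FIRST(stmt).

{ a, d, e, g, h, q }

From stmt ::= params d rest: add FIRST(params) = { a, d, e, g, h, q }.
From stmt ::= decl q: add FIRST(decl) = { a, d, e, g, h, q }.
From stmt ::= program program program: add FIRST(program) = { a, d, e, g, h, q }.
From stmt ::= factor decl rest: add FIRST(factor) = { a, d, e, g, h, q }.
stmt ::= g e contributes {g}.
Union: FIRST(stmt) = { a, d, e, g, h, q }.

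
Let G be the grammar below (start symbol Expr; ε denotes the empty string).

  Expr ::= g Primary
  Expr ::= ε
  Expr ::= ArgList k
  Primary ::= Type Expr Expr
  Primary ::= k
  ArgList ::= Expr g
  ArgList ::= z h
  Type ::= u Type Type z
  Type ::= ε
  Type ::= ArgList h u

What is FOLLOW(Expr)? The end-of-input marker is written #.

{ #, g, z }

Expr is the start symbol, so # ∈ FOLLOW(Expr).
In Primary ::= Type Expr Expr: add FIRST(Expr)\{ε} = { g, z }.
  Since Expr is nullable, also add FOLLOW(Primary) = { #, g, z }.
In Primary ::= Type Expr Expr: Expr is at the end, add FOLLOW(Primary) = { #, g, z }.
In ArgList ::= Expr g: add FIRST(g) = { g }.
Union: FOLLOW(Expr) = { #, g, z }.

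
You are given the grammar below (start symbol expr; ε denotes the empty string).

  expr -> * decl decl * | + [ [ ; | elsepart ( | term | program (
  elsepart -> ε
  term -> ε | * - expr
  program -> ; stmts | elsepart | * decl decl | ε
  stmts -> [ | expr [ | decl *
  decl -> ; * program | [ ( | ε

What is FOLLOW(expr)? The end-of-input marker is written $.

{ $, [ }

expr is the start symbol, so $ ∈ FOLLOW(expr).
In term -> * - expr: expr is at the end, add FOLLOW(term) = { $, [ }.
In stmts -> expr [: add FIRST([) = { [ }.
Union: FOLLOW(expr) = { $, [ }.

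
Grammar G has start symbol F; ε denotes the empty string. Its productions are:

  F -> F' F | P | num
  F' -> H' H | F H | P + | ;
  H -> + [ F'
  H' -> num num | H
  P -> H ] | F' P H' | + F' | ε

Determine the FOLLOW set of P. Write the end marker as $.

In F -> P: P is at the end, add FOLLOW(F) = { $, + }.
In F' -> P +: add FIRST(+) = { + }.
In P -> F' P H': add FIRST(H') = { +, num }.
Union: FOLLOW(P) = { $, +, num }.

{ $, +, num }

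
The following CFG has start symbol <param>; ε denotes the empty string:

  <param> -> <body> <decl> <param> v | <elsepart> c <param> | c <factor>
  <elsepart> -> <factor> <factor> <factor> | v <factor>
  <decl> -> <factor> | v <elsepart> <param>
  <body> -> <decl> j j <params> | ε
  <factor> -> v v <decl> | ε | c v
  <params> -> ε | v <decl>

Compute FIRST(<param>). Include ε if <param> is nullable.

From <param> -> <body> <decl> <param> v: <body>, <decl> nullable, take FIRST(<body>) ∪ FIRST(<decl>) ∪ FIRST(<param>) = { c, j, v }.
From <param> -> <elsepart> c <param>: <elsepart> nullable, take FIRST(<elsepart>) ∪ {c} = { c, v }.
<param> -> c <factor> contributes {c}.
Union: FIRST(<param>) = { c, j, v }.

{ c, j, v }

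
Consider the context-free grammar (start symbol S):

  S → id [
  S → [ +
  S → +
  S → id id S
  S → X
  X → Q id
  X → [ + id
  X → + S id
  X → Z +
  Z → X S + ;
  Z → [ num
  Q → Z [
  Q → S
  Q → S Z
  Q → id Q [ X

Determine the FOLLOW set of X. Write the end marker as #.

{ #, +, [, id }

In S → X: X is at the end, add FOLLOW(S) = { #, +, [, id }.
In Z → X S + ;: add FIRST(S + ;) = { +, [, id }.
In Q → id Q [ X: X is at the end, add FOLLOW(Q) = { [, id }.
Union: FOLLOW(X) = { #, +, [, id }.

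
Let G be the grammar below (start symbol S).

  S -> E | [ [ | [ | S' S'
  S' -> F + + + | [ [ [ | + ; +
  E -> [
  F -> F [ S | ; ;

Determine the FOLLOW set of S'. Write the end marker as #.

{ #, +, ;, [ }

In S -> S' S': add FIRST(S') = { +, ;, [ }.
In S -> S' S': S' is at the end, add FOLLOW(S) = { #, +, [ }.
Union: FOLLOW(S') = { #, +, ;, [ }.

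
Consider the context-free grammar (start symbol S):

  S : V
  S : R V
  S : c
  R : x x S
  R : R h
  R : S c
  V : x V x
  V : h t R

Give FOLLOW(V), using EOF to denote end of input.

In S : V: V is at the end, add FOLLOW(S) = { EOF, c, h, x }.
In S : R V: V is at the end, add FOLLOW(S) = { EOF, c, h, x }.
In V : x V x: add FIRST(x) = { x }.
Union: FOLLOW(V) = { EOF, c, h, x }.

{ EOF, c, h, x }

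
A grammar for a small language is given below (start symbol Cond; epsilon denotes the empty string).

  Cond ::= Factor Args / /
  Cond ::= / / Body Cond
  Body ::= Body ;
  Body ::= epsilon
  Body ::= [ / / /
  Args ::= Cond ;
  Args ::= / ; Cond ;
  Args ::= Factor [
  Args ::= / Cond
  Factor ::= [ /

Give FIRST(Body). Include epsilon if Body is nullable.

From Body ::= Body ;: Body nullable, take FIRST(Body) ∪ {;} = { ;, [ }.
Body ::= epsilon contributes epsilon.
Body ::= [ / / / contributes {[}.
Union: FIRST(Body) = { ;, [, epsilon }.

{ ;, [, epsilon }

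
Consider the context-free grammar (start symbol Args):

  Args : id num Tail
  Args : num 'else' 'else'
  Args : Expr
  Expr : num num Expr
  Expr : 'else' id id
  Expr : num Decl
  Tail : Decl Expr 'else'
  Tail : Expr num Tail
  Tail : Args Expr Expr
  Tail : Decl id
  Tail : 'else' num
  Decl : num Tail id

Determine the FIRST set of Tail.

From Tail : Decl Expr 'else': add FIRST(Decl) = { num }.
From Tail : Expr num Tail: add FIRST(Expr) = { 'else', num }.
From Tail : Args Expr Expr: add FIRST(Args) = { 'else', id, num }.
From Tail : Decl id: add FIRST(Decl) = { num }.
Tail : 'else' num contributes {'else'}.
Union: FIRST(Tail) = { 'else', id, num }.

{ 'else', id, num }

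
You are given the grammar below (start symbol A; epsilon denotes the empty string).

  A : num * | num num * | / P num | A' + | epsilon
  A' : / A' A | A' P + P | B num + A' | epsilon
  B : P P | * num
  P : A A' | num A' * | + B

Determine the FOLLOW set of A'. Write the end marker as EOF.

{ *, +, /, num }

In A : A' +: add FIRST(+) = { + }.
In A' : / A' A: add FIRST(A)\{epsilon} = { *, +, /, num }.
  Since A is nullable, also add FOLLOW(A') = { *, +, /, num }.
In A' : A' P + P: add FIRST(P + P) = { *, +, /, num }.
In A' : B num + A': A' is at the end, add FOLLOW(A') = { *, +, /, num }.
In P : A A': A' is at the end, add FOLLOW(P) = { *, +, /, num }.
In P : num A' *: add FIRST(*) = { * }.
Union: FOLLOW(A') = { *, +, /, num }.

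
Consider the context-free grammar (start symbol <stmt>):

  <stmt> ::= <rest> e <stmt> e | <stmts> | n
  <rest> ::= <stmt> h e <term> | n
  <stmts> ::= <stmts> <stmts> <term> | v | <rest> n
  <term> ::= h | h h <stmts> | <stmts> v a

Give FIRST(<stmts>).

{ n, v }

From <stmts> ::= <stmts> <stmts> <term>: add FIRST(<stmts>) = { n, v }.
<stmts> ::= v contributes {v}.
From <stmts> ::= <rest> n: add FIRST(<rest>) = { n, v }.
Union: FIRST(<stmts>) = { n, v }.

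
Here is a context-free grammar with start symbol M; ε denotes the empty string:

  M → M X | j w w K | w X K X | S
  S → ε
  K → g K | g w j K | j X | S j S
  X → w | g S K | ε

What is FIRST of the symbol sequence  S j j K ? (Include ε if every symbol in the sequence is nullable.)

Add FIRST(S)\{ε} = {  }; S is nullable, continue.
j is a terminal; add {j} and stop.

{ j }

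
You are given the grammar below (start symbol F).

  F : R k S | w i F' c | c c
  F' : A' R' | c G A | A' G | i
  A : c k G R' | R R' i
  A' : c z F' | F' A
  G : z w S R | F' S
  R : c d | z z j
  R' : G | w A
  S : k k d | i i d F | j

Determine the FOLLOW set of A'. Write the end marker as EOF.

{ c, i, w, z }

In F' : A' R': add FIRST(R') = { c, i, w, z }.
In F' : A' G: add FIRST(G) = { c, i, z }.
Union: FOLLOW(A') = { c, i, w, z }.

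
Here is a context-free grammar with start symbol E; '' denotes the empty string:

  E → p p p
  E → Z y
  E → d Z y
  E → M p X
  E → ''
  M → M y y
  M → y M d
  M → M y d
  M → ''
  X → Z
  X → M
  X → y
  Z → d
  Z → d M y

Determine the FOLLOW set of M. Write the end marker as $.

{ $, d, p, y }

In E → M p X: add FIRST(p X) = { p }.
In M → M y y: add FIRST(y y) = { y }.
In M → y M d: add FIRST(d) = { d }.
In M → M y d: add FIRST(y d) = { y }.
In X → M: M is at the end, add FOLLOW(X) = { $ }.
In Z → d M y: add FIRST(y) = { y }.
Union: FOLLOW(M) = { $, d, p, y }.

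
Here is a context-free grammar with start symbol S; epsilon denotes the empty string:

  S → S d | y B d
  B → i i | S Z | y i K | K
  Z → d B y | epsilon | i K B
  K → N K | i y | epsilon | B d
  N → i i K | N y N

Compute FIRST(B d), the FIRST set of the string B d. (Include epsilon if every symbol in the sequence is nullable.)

Add FIRST(B)\{epsilon} = { d, i, y }; B is nullable, continue.
d is a terminal; add {d} and stop.

{ d, i, y }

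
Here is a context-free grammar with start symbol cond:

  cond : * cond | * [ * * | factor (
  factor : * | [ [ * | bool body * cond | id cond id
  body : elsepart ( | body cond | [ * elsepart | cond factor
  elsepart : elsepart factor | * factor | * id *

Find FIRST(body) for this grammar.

From body : elsepart (: add FIRST(elsepart) = { * }.
From body : body cond: add FIRST(body) = { *, [, bool, id }.
body : [ * elsepart contributes {[}.
From body : cond factor: add FIRST(cond) = { *, [, bool, id }.
Union: FIRST(body) = { *, [, bool, id }.

{ *, [, bool, id }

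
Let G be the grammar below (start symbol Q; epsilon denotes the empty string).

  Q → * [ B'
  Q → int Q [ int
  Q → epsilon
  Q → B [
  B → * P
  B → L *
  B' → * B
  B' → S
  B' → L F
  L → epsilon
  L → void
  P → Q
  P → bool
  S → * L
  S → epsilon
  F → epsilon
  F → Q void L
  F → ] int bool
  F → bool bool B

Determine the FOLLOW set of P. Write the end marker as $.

In B → * P: P is at the end, add FOLLOW(B) = { $, [, void }.
Union: FOLLOW(P) = { $, [, void }.

{ $, [, void }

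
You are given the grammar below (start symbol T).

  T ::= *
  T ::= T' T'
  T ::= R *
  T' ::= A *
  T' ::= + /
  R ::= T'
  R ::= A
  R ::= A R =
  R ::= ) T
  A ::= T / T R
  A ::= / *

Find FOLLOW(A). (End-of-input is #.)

In T' ::= A *: add FIRST(*) = { * }.
In R ::= A: A is at the end, add FOLLOW(R) = { ), *, +, /, = }.
In R ::= A R =: add FIRST(R =) = { ), *, +, / }.
Union: FOLLOW(A) = { ), *, +, /, = }.

{ ), *, +, /, = }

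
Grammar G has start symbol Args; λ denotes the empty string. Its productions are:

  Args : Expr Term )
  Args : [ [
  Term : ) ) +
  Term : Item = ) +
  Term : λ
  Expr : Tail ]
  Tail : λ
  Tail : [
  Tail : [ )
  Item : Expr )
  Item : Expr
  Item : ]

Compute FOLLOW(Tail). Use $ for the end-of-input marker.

In Expr : Tail ]: add FIRST(]) = { ] }.
Union: FOLLOW(Tail) = { ] }.

{ ] }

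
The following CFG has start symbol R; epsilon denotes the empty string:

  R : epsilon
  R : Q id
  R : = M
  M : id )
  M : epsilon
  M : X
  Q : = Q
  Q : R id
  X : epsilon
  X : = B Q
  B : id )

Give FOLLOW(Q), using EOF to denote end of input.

{ EOF, id }

In R : Q id: add FIRST(id) = { id }.
In Q : = Q: Q is at the end, add FOLLOW(Q) = { EOF, id }.
In X : = B Q: Q is at the end, add FOLLOW(X) = { EOF, id }.
Union: FOLLOW(Q) = { EOF, id }.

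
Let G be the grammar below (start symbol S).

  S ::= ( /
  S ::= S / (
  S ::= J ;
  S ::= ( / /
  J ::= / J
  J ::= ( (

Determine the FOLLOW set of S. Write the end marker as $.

{ $, / }

S is the start symbol, so $ ∈ FOLLOW(S).
In S ::= S / (: add FIRST(/ () = { / }.
Union: FOLLOW(S) = { $, / }.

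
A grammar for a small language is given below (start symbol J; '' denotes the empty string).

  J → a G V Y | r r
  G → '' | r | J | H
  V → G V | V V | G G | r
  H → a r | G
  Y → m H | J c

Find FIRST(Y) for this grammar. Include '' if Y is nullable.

{ a, m, r }

Y → m H contributes {m}.
From Y → J c: add FIRST(J) = { a, r }.
Union: FIRST(Y) = { a, m, r }.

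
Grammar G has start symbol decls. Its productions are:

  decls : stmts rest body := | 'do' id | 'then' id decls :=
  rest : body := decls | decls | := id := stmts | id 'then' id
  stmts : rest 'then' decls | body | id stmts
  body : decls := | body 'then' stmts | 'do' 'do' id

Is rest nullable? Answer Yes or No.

No nonterminal in this grammar is nullable.
No production of rest has an RHS whose symbols are all nullable, so rest is not nullable.

No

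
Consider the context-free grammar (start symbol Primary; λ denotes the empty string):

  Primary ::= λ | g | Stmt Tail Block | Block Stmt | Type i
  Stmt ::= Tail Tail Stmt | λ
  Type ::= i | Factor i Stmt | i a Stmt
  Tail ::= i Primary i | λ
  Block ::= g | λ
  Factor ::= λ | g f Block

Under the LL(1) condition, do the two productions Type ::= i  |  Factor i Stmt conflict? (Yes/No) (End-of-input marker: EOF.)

FIRST(i) = { i } and FIRST(Factor i Stmt) = { g, i }.
Both contain i, so the two alternatives are not disjoint — LL(1) conflict.

Yes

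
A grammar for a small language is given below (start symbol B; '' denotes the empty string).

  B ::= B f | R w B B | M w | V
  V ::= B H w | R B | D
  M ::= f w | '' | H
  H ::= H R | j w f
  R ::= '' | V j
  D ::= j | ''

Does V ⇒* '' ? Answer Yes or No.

Yes

V ::= R B and each of R, B is nullable, so V ⇒* ''.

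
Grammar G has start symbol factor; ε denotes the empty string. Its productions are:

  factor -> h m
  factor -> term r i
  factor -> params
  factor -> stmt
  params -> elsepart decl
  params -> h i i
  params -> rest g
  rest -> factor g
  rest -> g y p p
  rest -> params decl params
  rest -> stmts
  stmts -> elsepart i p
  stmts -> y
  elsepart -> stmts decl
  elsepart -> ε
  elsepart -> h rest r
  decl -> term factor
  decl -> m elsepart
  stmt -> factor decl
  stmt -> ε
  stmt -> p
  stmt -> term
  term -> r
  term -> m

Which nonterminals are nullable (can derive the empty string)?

Directly nullable (have an ε-production): elsepart, stmt.
factor -> stmt with every symbol nullable, so factor is nullable.
No other nonterminal has a production whose RHS symbols are all nullable.

{ elsepart, factor, stmt }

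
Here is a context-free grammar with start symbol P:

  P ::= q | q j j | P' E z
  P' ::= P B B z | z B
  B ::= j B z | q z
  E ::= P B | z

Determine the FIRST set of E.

{ q, z }

From E ::= P B: add FIRST(P) = { q, z }.
E ::= z contributes {z}.
Union: FIRST(E) = { q, z }.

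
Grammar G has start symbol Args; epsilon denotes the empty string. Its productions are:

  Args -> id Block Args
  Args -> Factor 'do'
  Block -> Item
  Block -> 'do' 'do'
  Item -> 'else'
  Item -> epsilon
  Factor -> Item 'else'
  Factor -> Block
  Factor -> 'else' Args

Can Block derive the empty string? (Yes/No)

Block -> Item and each of Item is nullable, so Block ⇒* epsilon.

Yes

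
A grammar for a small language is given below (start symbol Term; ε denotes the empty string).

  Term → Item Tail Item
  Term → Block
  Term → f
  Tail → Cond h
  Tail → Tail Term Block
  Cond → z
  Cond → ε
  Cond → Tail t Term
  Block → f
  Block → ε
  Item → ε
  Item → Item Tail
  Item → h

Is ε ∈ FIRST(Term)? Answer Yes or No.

Term → Block and each of Block is nullable, so Term ⇒* ε.

Yes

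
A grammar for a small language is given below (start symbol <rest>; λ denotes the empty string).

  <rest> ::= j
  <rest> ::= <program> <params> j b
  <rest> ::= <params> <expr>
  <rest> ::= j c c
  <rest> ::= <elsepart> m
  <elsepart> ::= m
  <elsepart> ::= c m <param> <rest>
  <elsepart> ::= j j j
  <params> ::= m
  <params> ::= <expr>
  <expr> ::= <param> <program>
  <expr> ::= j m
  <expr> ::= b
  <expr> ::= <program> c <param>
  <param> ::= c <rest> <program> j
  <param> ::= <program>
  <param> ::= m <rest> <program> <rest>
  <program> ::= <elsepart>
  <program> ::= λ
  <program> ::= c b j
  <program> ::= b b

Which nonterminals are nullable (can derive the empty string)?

Directly nullable (have an λ-production): <program>.
<expr> ::= <param> <program> with every symbol nullable, so <expr> is nullable.
<param> ::= <program> with every symbol nullable, so <param> is nullable.
<params> ::= <expr> with every symbol nullable, so <params> is nullable.
<rest> ::= <params> <expr> with every symbol nullable, so <rest> is nullable.
No other nonterminal has a production whose RHS symbols are all nullable.

{ <expr>, <param>, <params>, <program>, <rest> }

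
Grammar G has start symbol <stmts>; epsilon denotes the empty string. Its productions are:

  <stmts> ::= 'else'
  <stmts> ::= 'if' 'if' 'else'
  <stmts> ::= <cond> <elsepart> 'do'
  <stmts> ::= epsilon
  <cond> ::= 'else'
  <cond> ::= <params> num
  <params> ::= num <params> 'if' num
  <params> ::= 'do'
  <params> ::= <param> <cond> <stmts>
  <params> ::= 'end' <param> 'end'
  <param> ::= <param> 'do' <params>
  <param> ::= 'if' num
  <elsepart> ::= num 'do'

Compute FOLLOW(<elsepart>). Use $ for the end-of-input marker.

In <stmts> ::= <cond> <elsepart> 'do': add FIRST('do') = { 'do' }.
Union: FOLLOW(<elsepart>) = { 'do' }.

{ 'do' }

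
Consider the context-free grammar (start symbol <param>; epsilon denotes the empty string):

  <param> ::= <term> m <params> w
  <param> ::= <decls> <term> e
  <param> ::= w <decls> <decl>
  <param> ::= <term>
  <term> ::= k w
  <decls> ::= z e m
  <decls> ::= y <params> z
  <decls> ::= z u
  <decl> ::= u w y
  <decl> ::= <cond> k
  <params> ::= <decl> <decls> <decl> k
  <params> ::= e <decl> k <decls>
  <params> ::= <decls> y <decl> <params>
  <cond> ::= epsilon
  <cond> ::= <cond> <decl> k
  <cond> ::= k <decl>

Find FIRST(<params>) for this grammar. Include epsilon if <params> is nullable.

{ e, k, u, y, z }

From <params> ::= <decl> <decls> <decl> k: add FIRST(<decl>) = { k, u }.
<params> ::= e <decl> k <decls> contributes {e}.
From <params> ::= <decls> y <decl> <params>: add FIRST(<decls>) = { y, z }.
Union: FIRST(<params>) = { e, k, u, y, z }.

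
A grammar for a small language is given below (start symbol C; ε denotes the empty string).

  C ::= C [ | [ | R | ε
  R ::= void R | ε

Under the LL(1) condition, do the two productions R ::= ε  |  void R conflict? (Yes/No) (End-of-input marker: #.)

No

FIRST(ε) = { ε } and FIRST(void R) = { void }.
The first is nullable but FOLLOW(R) = { #, [ } is disjoint from FIRST of the second.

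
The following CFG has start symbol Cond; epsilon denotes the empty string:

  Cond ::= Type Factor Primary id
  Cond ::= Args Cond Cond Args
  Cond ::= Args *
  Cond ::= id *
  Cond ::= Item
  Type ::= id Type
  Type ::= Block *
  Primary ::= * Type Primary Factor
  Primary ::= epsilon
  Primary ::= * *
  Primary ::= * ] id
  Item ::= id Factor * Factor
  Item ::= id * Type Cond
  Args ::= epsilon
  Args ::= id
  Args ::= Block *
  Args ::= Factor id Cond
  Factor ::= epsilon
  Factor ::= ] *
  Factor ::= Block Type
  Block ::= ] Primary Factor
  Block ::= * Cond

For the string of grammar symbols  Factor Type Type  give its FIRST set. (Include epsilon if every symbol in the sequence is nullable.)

{ *, ], id }

Add FIRST(Factor)\{epsilon} = { *, ] }; Factor is nullable, continue.
Add FIRST(Type) = { *, ], id }; Type is not nullable, stop.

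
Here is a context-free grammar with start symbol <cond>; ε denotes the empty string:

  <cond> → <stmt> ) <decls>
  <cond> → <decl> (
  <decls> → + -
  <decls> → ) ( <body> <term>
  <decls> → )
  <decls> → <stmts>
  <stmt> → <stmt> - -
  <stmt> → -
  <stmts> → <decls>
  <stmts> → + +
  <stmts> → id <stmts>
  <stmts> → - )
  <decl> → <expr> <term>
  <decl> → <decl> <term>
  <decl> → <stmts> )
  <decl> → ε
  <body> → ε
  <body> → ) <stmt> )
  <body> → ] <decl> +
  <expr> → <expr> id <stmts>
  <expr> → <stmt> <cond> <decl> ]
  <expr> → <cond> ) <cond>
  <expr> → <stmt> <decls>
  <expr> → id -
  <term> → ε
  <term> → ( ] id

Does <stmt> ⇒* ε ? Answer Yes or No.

Nullable nonterminals: <body>, <decl>, <term>.
No production of <stmt> has an RHS whose symbols are all nullable, so <stmt> is not nullable.

No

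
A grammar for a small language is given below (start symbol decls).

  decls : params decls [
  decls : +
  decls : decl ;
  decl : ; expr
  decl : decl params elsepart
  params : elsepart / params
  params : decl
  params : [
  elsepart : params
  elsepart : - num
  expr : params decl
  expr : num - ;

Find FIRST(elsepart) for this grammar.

{ -, ;, [ }

From elsepart : params: add FIRST(params) = { -, ;, [ }.
elsepart : - num contributes {-}.
Union: FIRST(elsepart) = { -, ;, [ }.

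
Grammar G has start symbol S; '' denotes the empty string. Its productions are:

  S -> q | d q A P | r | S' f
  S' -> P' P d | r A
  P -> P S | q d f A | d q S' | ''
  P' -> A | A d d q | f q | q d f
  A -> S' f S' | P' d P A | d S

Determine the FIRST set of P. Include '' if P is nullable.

{ d, f, q, r, '' }

From P -> P S: P nullable, take FIRST(P) ∪ FIRST(S) = { d, f, q, r }.
P -> q d f A contributes {q}.
P -> d q S' contributes {d}.
P -> '' contributes ''.
Union: FIRST(P) = { d, f, q, r, '' }.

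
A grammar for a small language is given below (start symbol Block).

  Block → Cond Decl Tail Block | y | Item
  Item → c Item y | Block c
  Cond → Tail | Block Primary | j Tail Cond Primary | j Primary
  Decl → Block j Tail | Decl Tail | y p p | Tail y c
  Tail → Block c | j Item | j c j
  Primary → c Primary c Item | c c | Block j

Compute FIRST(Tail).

{ c, j, y }

From Tail → Block c: add FIRST(Block) = { c, j, y }.
Tail → j Item contributes {j}.
Tail → j c j contributes {j}.
Union: FIRST(Tail) = { c, j, y }.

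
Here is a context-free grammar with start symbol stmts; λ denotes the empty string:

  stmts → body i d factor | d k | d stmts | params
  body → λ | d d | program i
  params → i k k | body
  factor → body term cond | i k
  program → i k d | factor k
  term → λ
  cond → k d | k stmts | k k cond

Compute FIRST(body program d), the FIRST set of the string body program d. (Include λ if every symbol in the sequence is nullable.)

Add FIRST(body)\{λ} = { d, i, k }; body is nullable, continue.
Add FIRST(program) = { d, i, k }; program is not nullable, stop.

{ d, i, k }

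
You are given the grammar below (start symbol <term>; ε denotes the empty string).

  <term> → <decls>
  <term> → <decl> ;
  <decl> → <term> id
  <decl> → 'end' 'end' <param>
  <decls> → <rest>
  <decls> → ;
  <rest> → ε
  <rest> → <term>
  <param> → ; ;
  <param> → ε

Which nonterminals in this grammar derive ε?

Directly nullable (have an ε-production): <rest>, <param>.
<term> → <decls> with every symbol nullable, so <term> is nullable.
<decls> → <rest> with every symbol nullable, so <decls> is nullable.
No other nonterminal has a production whose RHS symbols are all nullable.

{ <decls>, <param>, <rest>, <term> }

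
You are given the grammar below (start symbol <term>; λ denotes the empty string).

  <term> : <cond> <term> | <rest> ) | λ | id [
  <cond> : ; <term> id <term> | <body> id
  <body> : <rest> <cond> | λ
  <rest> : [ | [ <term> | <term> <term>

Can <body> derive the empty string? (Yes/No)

Yes

<body> has an λ-production, so <body> ⇒ λ.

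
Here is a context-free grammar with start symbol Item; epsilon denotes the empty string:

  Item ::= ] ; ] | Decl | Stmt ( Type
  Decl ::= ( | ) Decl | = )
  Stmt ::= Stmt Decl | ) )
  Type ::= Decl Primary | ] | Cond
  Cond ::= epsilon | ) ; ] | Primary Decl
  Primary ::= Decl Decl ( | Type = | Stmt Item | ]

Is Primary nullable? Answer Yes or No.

No

Nullable nonterminals: Cond, Type.
No production of Primary has an RHS whose symbols are all nullable, so Primary is not nullable.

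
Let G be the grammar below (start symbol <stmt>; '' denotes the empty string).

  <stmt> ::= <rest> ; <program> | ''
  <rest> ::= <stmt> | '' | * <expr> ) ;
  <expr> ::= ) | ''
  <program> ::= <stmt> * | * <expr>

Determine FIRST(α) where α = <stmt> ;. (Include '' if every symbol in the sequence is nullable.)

{ *, ; }

Add FIRST(<stmt>)\{''} = { *, ; }; <stmt> is nullable, continue.
; is a terminal; add {;} and stop.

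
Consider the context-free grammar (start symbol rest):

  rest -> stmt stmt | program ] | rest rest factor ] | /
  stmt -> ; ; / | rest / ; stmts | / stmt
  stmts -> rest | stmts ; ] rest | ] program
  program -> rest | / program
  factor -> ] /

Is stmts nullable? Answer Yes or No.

No

No nonterminal in this grammar is nullable.
No production of stmts has an RHS whose symbols are all nullable, so stmts is not nullable.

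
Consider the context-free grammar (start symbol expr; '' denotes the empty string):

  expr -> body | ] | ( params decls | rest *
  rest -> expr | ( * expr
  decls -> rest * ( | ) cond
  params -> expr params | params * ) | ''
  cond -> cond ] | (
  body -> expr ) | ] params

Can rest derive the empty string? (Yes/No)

No

Nullable nonterminals: params.
No production of rest has an RHS whose symbols are all nullable, so rest is not nullable.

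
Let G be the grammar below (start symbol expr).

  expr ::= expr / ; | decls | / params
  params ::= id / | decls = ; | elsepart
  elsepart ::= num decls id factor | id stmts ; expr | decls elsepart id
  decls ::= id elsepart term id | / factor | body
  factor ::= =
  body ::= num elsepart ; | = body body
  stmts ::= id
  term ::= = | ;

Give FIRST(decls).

decls ::= id elsepart term id contributes {id}.
decls ::= / factor contributes {/}.
From decls ::= body: add FIRST(body) = { =, num }.
Union: FIRST(decls) = { /, =, id, num }.

{ /, =, id, num }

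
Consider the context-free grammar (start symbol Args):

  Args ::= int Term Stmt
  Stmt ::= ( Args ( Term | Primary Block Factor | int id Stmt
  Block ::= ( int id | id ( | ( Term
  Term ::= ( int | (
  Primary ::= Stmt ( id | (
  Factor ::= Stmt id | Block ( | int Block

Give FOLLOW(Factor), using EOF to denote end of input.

{ EOF, (, id }

In Stmt ::= Primary Block Factor: Factor is at the end, add FOLLOW(Stmt) = { EOF, (, id }.
Union: FOLLOW(Factor) = { EOF, (, id }.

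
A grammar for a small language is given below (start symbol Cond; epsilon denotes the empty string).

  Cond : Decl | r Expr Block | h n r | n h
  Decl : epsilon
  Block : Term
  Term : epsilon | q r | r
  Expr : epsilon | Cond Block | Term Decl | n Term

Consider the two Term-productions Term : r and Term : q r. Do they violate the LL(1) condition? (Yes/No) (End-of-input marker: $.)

FIRST(r) = { r } and FIRST(q r) = { q }.
The FIRST sets are disjoint and neither alternative is nullable — no conflict.

No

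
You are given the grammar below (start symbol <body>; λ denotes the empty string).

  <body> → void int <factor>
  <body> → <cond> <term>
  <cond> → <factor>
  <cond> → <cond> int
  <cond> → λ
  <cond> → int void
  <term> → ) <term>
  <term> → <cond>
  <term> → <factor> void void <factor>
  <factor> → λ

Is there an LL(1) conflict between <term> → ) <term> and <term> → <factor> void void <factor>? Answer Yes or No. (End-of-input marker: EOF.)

No

FIRST() <term>) = { ) } and FIRST(<factor> void void <factor>) = { void }.
The FIRST sets are disjoint and neither alternative is nullable — no conflict.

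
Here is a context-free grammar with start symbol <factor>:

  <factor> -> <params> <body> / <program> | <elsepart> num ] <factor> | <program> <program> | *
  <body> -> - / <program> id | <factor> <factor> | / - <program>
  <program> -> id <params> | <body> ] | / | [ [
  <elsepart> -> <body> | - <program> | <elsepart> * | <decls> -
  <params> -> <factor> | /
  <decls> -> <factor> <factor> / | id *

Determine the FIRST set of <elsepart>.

{ *, -, /, [, id }

From <elsepart> -> <body>: add FIRST(<body>) = { *, -, /, [, id }.
<elsepart> -> - <program> contributes {-}.
From <elsepart> -> <elsepart> *: add FIRST(<elsepart>) = { *, -, /, [, id }.
From <elsepart> -> <decls> -: add FIRST(<decls>) = { *, -, /, [, id }.
Union: FIRST(<elsepart>) = { *, -, /, [, id }.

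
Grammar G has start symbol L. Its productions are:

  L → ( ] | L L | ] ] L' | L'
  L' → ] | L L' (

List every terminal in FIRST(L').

{ (, ] }

L' → ] contributes {]}.
From L' → L L' (: add FIRST(L) = { (, ] }.
Union: FIRST(L') = { (, ] }.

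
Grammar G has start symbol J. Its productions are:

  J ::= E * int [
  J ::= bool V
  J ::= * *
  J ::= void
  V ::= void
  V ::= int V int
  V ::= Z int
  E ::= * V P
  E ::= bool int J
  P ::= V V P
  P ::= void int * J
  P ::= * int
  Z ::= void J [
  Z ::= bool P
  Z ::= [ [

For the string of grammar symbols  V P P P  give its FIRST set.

{ [, bool, int, void }

Add FIRST(V) = { [, bool, int, void }; V is not nullable, stop.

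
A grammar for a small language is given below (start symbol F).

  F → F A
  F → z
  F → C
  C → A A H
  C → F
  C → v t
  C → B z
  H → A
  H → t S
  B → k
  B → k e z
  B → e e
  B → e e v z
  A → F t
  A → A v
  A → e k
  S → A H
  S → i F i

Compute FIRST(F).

{ e, k, v, z }

From F → F A: add FIRST(F) = { e, k, v, z }.
F → z contributes {z}.
From F → C: add FIRST(C) = { e, k, v, z }.
Union: FIRST(F) = { e, k, v, z }.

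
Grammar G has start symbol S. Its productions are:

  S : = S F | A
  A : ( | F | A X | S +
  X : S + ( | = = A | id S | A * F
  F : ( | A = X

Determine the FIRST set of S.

{ (, = }

S : = S F contributes {=}.
From S : A: add FIRST(A) = { (, = }.
Union: FIRST(S) = { (, = }.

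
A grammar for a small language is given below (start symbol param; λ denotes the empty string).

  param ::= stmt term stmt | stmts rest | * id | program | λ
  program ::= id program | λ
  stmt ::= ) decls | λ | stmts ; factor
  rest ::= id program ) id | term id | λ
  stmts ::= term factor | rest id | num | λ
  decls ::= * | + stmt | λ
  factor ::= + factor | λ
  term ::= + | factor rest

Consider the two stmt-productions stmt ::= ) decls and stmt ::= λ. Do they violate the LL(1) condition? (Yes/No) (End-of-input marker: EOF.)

Yes

FIRST() decls) = { ) } and FIRST(λ) = { λ }.
The second alternative is nullable and FOLLOW(stmt) = { EOF, ), +, ;, id, num } shares ) with FIRST of the first — conflict.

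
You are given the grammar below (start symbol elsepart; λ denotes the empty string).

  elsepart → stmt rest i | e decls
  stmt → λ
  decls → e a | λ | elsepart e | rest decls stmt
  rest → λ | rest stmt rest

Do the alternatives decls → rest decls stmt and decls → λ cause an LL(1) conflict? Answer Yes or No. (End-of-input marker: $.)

FIRST(rest decls stmt) = { e, i, λ } and FIRST(λ) = { λ }.
Both alternatives are nullable, violating the LL(1) condition.

Yes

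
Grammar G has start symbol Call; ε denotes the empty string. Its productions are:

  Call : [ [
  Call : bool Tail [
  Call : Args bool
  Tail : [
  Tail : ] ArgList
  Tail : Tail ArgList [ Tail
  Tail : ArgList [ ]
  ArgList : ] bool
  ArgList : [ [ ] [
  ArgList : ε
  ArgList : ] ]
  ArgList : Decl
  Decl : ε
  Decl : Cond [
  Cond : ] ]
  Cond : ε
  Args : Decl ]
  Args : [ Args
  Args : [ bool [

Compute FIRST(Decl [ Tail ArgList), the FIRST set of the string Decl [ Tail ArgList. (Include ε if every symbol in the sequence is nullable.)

{ [, ] }

Add FIRST(Decl)\{ε} = { [, ] }; Decl is nullable, continue.
[ is a terminal; add {[} and stop.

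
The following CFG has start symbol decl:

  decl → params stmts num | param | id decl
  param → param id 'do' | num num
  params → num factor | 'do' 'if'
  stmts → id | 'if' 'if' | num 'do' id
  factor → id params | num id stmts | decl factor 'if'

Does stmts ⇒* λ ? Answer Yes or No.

No nonterminal in this grammar is nullable.
No production of stmts has an RHS whose symbols are all nullable, so stmts is not nullable.

No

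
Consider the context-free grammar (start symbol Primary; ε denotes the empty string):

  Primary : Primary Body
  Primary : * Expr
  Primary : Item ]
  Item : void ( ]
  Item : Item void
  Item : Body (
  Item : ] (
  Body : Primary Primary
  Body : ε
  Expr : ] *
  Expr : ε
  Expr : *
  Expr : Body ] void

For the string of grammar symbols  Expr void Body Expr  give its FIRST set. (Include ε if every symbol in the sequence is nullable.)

Add FIRST(Expr)\{ε} = { (, *, ], void }; Expr is nullable, continue.
void is a terminal; add {void} and stop.

{ (, *, ], void }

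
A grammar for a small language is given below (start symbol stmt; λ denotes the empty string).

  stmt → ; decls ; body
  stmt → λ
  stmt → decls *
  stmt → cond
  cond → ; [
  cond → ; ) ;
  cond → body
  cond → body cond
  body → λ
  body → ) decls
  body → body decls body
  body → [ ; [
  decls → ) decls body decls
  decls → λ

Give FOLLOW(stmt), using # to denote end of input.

stmt is the start symbol, so # ∈ FOLLOW(stmt).
Union: FOLLOW(stmt) = { # }.

{ # }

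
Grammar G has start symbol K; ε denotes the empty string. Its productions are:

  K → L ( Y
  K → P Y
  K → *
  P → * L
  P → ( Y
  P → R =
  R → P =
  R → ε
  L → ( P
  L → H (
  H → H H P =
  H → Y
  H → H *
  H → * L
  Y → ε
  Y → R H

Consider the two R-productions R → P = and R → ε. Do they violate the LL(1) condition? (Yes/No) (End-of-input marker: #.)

Yes

FIRST(P =) = { (, *, = } and FIRST(ε) = { ε }.
The second alternative is nullable and FOLLOW(R) = { #, (, *, = } shares ( with FIRST of the first — conflict.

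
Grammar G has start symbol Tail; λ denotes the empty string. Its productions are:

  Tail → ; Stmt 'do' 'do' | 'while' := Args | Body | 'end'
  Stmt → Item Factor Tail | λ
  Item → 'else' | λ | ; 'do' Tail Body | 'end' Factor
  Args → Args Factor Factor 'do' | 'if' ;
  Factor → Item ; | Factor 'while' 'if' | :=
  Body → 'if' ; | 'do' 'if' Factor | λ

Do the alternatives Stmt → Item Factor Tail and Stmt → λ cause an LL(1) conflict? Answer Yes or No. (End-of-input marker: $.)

No

FIRST(Item Factor Tail) = { 'else', 'end', :=, ; } and FIRST(λ) = { λ }.
The second is nullable but FOLLOW(Stmt) = { 'do' } is disjoint from FIRST of the first.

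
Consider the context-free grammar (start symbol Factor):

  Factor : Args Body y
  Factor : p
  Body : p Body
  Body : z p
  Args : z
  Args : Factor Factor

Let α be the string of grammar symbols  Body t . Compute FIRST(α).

{ p, z }

Add FIRST(Body) = { p, z }; Body is not nullable, stop.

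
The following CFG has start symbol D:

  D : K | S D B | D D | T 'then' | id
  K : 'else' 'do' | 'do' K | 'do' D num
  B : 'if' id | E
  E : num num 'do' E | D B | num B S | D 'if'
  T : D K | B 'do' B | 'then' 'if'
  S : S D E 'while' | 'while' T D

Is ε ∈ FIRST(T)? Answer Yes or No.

No

No nonterminal in this grammar is nullable.
No production of T has an RHS whose symbols are all nullable, so T is not nullable.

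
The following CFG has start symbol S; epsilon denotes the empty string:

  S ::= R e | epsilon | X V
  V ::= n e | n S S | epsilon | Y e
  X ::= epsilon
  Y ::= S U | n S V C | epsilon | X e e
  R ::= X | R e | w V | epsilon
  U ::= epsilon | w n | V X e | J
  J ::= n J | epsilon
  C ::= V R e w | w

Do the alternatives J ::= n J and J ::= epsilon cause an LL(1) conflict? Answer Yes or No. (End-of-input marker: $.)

No

FIRST(n J) = { n } and FIRST(epsilon) = { epsilon }.
The second is nullable but FOLLOW(J) = { e } is disjoint from FIRST of the first.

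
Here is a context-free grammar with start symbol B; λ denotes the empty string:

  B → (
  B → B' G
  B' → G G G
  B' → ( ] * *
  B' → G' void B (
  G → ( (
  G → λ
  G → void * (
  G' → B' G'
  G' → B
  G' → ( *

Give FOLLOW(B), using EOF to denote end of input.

{ EOF, (, void }

B is the start symbol, so EOF ∈ FOLLOW(B).
In B' → G' void B (: add FIRST(() = { ( }.
In G' → B: B is at the end, add FOLLOW(G') = { void }.
Union: FOLLOW(B) = { EOF, (, void }.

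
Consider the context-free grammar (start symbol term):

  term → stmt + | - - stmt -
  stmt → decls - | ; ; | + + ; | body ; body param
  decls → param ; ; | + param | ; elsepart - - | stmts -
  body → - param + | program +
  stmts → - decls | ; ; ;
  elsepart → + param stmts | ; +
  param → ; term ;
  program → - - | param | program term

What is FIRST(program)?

program → - - contributes {-}.
From program → param: add FIRST(param) = { ; }.
From program → program term: add FIRST(program) = { -, ; }.
Union: FIRST(program) = { -, ; }.

{ -, ; }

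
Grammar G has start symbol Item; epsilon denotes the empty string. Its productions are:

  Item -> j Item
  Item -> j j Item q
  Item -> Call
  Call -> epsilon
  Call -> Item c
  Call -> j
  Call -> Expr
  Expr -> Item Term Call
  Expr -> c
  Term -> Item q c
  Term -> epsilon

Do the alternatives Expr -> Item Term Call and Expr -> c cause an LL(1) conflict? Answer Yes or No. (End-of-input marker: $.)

FIRST(Item Term Call) = { c, j, q, epsilon } and FIRST(c) = { c }.
Both contain c, so the two alternatives are not disjoint — LL(1) conflict.

Yes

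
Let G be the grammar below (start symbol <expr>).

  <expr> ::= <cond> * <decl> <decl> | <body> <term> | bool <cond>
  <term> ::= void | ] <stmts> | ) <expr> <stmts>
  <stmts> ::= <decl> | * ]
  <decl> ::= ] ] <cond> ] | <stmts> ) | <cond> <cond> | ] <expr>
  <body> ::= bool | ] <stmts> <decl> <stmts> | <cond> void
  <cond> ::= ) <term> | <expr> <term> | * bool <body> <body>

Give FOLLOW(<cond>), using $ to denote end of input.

{ $, ), *, ], bool, void }

In <expr> ::= <cond> * <decl> <decl>: add FIRST(* <decl> <decl>) = { * }.
In <expr> ::= bool <cond>: <cond> is at the end, add FOLLOW(<expr>) = { $, ), *, ], bool, void }.
In <decl> ::= ] ] <cond> ]: add FIRST(]) = { ] }.
In <decl> ::= <cond> <cond>: add FIRST(<cond>) = { ), *, ], bool }.
In <decl> ::= <cond> <cond>: <cond> is at the end, add FOLLOW(<decl>) = { $, ), *, ], bool, void }.
In <body> ::= <cond> void: add FIRST(void) = { void }.
Union: FOLLOW(<cond>) = { $, ), *, ], bool, void }.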